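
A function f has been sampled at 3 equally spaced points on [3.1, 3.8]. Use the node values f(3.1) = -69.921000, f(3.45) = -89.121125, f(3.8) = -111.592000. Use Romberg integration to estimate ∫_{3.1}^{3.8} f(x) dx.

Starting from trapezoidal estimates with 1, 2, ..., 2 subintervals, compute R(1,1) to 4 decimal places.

R(0,0) (trapezoid, 1 panel, h=0.7000): -63.529550
R(1,0) (trapezoid, 2 panels, h=0.3500): -62.957169
R(1,1) = -62.957169 + (-62.957169 − (-63.529550))/3 = -62.766375

-62.7664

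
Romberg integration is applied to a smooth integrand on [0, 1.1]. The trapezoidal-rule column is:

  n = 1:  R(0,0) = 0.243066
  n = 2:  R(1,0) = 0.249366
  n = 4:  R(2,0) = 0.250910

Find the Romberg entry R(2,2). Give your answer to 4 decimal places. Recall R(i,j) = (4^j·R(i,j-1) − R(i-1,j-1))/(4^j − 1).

0.2514

R(1,1) = (4·0.249366 − 0.243066) / 3 = 0.251466
R(2,1) = (4·0.250910 − 0.249366) / 3 = 0.251425
R(2,2) = 0.251425 + (0.251425 − 0.251466)/15 = 0.251422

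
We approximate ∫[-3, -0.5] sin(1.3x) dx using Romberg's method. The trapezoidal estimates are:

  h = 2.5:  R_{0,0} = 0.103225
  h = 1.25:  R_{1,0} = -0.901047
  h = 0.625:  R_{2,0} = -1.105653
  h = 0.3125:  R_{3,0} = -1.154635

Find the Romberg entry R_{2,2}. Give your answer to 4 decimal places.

Richardson extrapolation on the trapezoidal column (denominator 4−1=3):
R_{1,1} = (4·(-0.901047) − 0.103225) / 3 = -1.235804
R_{2,1} = (4·(-1.105653) − (-0.901047)) / 3 = -1.173855
R_{2,2} = -1.173855 + (-1.173855 − (-1.235804))/15 = -1.169725

-1.1697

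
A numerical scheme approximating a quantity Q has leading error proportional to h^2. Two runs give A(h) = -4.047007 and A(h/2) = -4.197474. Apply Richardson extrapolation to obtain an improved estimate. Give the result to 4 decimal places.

-4.2476

Extrapolated value = (4·A(h/2) − A(h)) / (4 − 1)
= (4·(-4.197474) − (-4.047007)) / 3
= -12.742889 / 3 = -4.247630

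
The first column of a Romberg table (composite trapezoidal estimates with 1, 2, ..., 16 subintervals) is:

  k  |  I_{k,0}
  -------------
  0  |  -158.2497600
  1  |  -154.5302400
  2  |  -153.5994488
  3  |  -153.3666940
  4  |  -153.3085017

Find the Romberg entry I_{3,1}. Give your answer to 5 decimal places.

Richardson extrapolation on the trapezoidal column (denominator 4−1=3):
I_{3,1} = (4·(-153.3666940) − (-153.5994488)) / 3 = -153.2891091

-153.28911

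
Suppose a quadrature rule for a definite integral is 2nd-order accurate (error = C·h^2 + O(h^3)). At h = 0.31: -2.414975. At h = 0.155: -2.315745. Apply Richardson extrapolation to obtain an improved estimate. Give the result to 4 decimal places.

-2.2827

Extrapolated value = (4·A(h/2) − A(h)) / (4 − 1)
= (4·(-2.315745) − (-2.414975)) / 3
= -6.848005 / 3 = -2.282668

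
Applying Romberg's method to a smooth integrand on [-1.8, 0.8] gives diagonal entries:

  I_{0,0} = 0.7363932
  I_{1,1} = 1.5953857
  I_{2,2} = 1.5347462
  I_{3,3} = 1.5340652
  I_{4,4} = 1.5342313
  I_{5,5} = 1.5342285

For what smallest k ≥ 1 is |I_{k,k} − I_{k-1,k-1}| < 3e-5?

|I_{1,1} − I_{0,0}| = 0.8589925 ≥ 3e-5
|I_{2,2} − I_{1,1}| = 0.0606395 ≥ 3e-5
|I_{3,3} − I_{2,2}| = 0.0006810 ≥ 3e-5
|I_{4,4} − I_{3,3}| = 0.0001661 ≥ 3e-5
|I_{5,5} − I_{4,4}| = 0.0000028 < 3e-5

k = 5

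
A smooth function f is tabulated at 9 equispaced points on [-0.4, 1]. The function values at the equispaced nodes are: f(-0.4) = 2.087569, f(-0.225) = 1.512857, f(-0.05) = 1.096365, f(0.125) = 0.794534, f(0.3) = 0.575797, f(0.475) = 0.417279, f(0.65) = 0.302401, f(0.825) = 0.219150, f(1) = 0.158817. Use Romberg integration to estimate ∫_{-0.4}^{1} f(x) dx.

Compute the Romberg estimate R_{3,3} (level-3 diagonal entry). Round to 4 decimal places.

R_{0,0} (trapezoid, 1 panel, h=1.4000): 1.572470
R_{1,0} (trapezoid, 2 panels, h=0.7000): 1.189293
R_{2,0} (trapezoid, 4 panels, h=0.3500): 1.084215
R_{3,0} (trapezoid, 8 panels, h=0.1750): 1.057276
R_{1,1} = 1.189293 + (1.189293 − 1.572470)/3 = 1.061567
R_{2,1} = 1.084215 + (1.084215 − 1.189293)/3 = 1.049189
R_{3,1} = 1.057276 + (1.057276 − 1.084215)/3 = 1.048296
R_{2,2} = 1.049189 + (1.049189 − 1.061567)/15 = 1.048364
R_{3,2} = 1.048296 + (1.048296 − 1.049189)/15 = 1.048236
R_{3,3} = 1.048236 + (1.048236 − 1.048364)/63 = 1.048234

1.0482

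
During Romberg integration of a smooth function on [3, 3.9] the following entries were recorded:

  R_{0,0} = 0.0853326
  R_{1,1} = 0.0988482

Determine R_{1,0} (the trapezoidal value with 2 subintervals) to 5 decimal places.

0.09547

From R_{1,1} = (4·R_{1,0} − R_{0,0})/3, solve for R_{1,0}:
4·R_{1,0} = 3·0.0988482 + 0.0853326 = 0.3818772
R_{1,0} = 0.0954693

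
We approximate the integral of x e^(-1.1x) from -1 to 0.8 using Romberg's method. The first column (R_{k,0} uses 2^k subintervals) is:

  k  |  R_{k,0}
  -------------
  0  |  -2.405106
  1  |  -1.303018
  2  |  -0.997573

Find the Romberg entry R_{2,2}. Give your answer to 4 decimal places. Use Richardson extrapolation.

Richardson extrapolation on the trapezoidal column (denominator 4−1=3):
R_{1,1} = -1.303018 + (-1.303018 − (-2.405106))/3 = -0.935655
R_{2,1} = -0.997573 + (-0.997573 − (-1.303018))/3 = -0.895758
R_{2,2} = -0.895758 + (-0.895758 − (-0.935655))/15 = -0.893098
(Column j=1 coincides with Simpson's rule on the same nodes.)

-0.8931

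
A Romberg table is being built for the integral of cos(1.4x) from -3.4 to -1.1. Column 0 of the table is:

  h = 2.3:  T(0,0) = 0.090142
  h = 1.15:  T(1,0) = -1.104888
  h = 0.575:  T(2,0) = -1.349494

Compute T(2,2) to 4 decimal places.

Richardson extrapolation on the trapezoidal column (denominator 4−1=3):
T(1,1) = -1.104888 + (-1.104888 − 0.090142)/3 = -1.503231
T(2,1) = -1.349494 + (-1.349494 − (-1.104888))/3 = -1.431029
T(2,2) = -1.431029 + (-1.431029 − (-1.503231))/15 = -1.426216

-1.4262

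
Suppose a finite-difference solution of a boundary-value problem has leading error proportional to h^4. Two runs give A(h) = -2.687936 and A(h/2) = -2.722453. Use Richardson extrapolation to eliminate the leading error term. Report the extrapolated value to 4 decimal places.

-2.7248

Extrapolated value = (16·A(h/2) − A(h)) / (16 − 1)
= (16·(-2.722453) − (-2.687936)) / 15
= -40.871312 / 15 = -2.724754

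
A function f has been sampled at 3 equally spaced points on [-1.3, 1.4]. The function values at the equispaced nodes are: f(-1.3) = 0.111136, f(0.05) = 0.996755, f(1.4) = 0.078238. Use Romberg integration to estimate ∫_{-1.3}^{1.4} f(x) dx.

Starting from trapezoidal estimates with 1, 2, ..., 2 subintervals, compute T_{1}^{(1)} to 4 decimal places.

T_{0}^{(0)} (trapezoid, 1 panel, h=2.7000): 0.255655
T_{1}^{(0)} (trapezoid, 2 panels, h=1.3500): 1.473447
T_{1}^{(1)} = 1.473447 + (1.473447 − 0.255655)/3 = 1.879378

1.8794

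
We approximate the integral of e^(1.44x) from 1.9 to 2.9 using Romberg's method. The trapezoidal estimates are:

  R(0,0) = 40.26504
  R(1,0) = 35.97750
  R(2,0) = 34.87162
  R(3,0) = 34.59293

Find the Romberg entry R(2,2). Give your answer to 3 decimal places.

34.500

Richardson extrapolation on the trapezoidal column (denominator 4−1=3):
R(1,1) = 35.97750 + (35.97750 − 40.26504)/3 = 34.54832
R(2,1) = 34.87162 + (34.87162 − 35.97750)/3 = 34.50299
R(2,2) = (16·34.50299 − 34.54832) / 15 = 34.49997
(Column j=1 coincides with Simpson's rule on the same nodes.)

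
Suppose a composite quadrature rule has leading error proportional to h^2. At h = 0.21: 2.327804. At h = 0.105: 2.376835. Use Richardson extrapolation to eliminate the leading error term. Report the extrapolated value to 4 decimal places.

The leading error scales as h^2; refining by a factor of 2 reduces it by 2^2 = 4.
Extrapolated value = (4·A(h/2) − A(h)) / (4 − 1)
= (4·2.376835 − 2.327804) / 3
= 7.179536 / 3 = 2.393179

2.3932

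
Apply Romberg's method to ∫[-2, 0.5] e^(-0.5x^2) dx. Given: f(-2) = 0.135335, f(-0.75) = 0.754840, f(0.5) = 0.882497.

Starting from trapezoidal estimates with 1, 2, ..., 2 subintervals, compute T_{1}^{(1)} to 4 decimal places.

T_{0}^{(0)} (trapezoid, 1 panel, h=2.5000): 1.272290
T_{1}^{(0)} (trapezoid, 2 panels, h=1.2500): 1.579695
T_{1}^{(1)} = 1.579695 + (1.579695 − 1.272290)/3 = 1.682163

1.6822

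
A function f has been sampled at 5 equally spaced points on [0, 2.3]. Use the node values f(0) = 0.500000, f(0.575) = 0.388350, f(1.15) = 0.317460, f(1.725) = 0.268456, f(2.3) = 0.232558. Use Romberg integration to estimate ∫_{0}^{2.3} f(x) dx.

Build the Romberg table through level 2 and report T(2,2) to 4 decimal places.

0.7655

T(0,0) (trapezoid, 1 panel, h=2.3000): 0.842442
T(1,0) (trapezoid, 2 panels, h=1.1500): 0.786300
T(2,0) (trapezoid, 4 panels, h=0.5750): 0.770813
T(1,1) = 0.786300 + (0.786300 − 0.842442)/3 = 0.767586
T(2,1) = 0.770813 + (0.770813 − 0.786300)/3 = 0.765651
T(2,2) = 0.765651 + (0.765651 − 0.767586)/15 = 0.765522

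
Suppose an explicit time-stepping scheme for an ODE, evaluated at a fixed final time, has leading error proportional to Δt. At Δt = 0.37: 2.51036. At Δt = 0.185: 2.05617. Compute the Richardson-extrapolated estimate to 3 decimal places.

1.602

Extrapolated value = (2·A(Δt/2) − A(Δt)) / (2 − 1)
= (2·2.05617 − 2.51036) / 1
= 1.60198 / 1 = 1.60198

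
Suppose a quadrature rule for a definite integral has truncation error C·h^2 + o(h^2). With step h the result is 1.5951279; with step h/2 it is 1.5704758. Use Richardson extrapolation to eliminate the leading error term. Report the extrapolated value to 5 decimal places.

1.56226

Extrapolated value = (4·A(h/2) − A(h)) / (4 − 1)
= (4·1.5704758 − 1.5951279) / 3
= 4.6867753 / 3 = 1.5622584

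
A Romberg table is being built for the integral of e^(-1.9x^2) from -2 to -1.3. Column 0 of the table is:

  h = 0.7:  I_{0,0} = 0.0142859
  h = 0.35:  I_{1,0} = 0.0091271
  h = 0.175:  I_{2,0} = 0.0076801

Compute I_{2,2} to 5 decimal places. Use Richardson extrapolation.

0.00718

Richardson extrapolation on the trapezoidal column (denominator 4−1=3):
I_{1,1} = 0.0091271 + (0.0091271 − 0.0142859)/3 = 0.0074075
I_{2,1} = (4·0.0076801 − 0.0091271) / 3 = 0.0071978
I_{2,2} = (16·0.0071978 − 0.0074075) / 15 = 0.0071838
(Column j=1 coincides with Simpson's rule on the same nodes.)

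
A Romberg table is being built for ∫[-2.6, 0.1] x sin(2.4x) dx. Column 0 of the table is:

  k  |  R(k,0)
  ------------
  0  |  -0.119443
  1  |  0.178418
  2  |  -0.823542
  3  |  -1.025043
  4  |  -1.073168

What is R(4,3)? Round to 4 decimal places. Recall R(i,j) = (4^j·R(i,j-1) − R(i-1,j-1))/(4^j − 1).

-1.0890

R(2,1) = -0.823542 + (-0.823542 − 0.178418)/3 = -1.157529
R(3,1) = -1.025043 + (-1.025043 − (-0.823542))/3 = -1.092210
R(4,1) = -1.073168 + (-1.073168 − (-1.025043))/3 = -1.089210
R(3,2) = -1.092210 + (-1.092210 − (-1.157529))/15 = -1.087855
R(4,2) = (16·(-1.089210) − (-1.092210)) / 15 = -1.089010
R(4,3) = -1.089010 + (-1.089010 − (-1.087855))/63 = -1.089028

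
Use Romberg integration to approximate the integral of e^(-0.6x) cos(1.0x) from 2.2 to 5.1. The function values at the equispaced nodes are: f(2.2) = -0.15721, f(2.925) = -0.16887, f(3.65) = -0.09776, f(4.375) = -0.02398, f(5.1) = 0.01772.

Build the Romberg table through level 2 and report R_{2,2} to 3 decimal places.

R_{0,0} (trapezoid, 1 panel, h=2.9000): -0.20226
R_{1,0} (trapezoid, 2 panels, h=1.4500): -0.24288
R_{2,0} (trapezoid, 4 panels, h=0.7250): -0.26126
R_{1,1} = -0.24288 + (-0.24288 − (-0.20226))/3 = -0.25642
R_{2,1} = -0.26126 + (-0.26126 − (-0.24288))/3 = -0.26739
R_{2,2} = -0.26739 + (-0.26739 − (-0.25642))/15 = -0.26812

-0.268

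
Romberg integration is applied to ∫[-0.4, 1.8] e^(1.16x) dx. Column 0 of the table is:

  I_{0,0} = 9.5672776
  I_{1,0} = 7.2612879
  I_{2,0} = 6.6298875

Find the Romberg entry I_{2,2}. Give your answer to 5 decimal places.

Richardson extrapolation on the trapezoidal column (denominator 4−1=3):
I_{1,1} = (4·7.2612879 − 9.5672776) / 3 = 6.4926247
I_{2,1} = (4·6.6298875 − 7.2612879) / 3 = 6.4194207
I_{2,2} = 6.4194207 + (6.4194207 − 6.4926247)/15 = 6.4145404

6.41454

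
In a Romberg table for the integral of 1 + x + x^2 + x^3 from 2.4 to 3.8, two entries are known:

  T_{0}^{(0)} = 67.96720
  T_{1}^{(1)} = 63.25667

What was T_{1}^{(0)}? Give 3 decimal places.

From T_{1}^{(1)} = (4·T_{1}^{(0)} − T_{0}^{(0)})/3, solve for T_{1}^{(0)}:
4·T_{1}^{(0)} = 3·63.25667 + 67.96720 = 257.73721
T_{1}^{(0)} = 64.43430

64.434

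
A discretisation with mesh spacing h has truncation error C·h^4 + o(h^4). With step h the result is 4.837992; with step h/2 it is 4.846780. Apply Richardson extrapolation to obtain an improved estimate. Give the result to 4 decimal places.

4.8474

The leading error scales as h^4; refining by a factor of 2 reduces it by 2^4 = 16.
Extrapolated value = (16·A(h/2) − A(h)) / (16 − 1)
= (16·4.846780 − 4.837992) / 15
= 72.710488 / 15 = 4.847366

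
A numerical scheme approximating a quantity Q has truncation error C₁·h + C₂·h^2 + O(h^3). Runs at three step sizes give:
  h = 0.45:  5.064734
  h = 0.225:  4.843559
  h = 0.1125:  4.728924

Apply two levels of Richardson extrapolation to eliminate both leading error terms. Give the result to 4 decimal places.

4.6116

First eliminate the h term (factor 2^1 = 2):
  B₁ = (2·4.843559 − 5.064734)/1 = 4.622384
  B₂ = (2·4.728924 − 4.843559)/1 = 4.614289
Then eliminate the h^2 term (factor 2^2 = 4):
  (4·4.614289 − 4.622384)/3 = 4.611591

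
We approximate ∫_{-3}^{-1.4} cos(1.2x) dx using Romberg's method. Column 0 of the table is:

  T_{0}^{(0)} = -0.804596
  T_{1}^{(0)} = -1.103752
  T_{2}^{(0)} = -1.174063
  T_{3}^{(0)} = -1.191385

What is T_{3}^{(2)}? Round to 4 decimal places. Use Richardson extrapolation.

T_{2}^{(1)} = (4·(-1.174063) − (-1.103752)) / 3 = -1.197500
T_{3}^{(1)} = -1.191385 + (-1.191385 − (-1.174063))/3 = -1.197159
T_{3}^{(2)} = (16·(-1.197159) − (-1.197500)) / 15 = -1.197136
(Column j=1 coincides with Simpson's rule on the same nodes.)

-1.1971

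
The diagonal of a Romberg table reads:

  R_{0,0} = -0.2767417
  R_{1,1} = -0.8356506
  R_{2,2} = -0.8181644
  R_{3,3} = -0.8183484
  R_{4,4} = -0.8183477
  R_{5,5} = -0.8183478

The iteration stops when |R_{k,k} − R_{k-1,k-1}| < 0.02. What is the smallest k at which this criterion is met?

k = 2

|R_{1,1} − R_{0,0}| = 0.5589089 ≥ 0.02
|R_{2,2} − R_{1,1}| = 0.0174862 < 0.02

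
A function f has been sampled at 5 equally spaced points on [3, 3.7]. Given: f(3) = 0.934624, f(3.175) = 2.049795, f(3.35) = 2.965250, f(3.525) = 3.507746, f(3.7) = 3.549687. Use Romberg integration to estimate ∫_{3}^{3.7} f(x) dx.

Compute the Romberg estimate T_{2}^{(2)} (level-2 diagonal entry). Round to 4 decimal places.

1.9041

T_{0}^{(0)} (trapezoid, 1 panel, h=0.7000): 1.569509
T_{1}^{(0)} (trapezoid, 2 panels, h=0.3500): 1.822592
T_{2}^{(0)} (trapezoid, 4 panels, h=0.1750): 1.883866
T_{1}^{(1)} = 1.822592 + (1.822592 − 1.569509)/3 = 1.906953
T_{2}^{(1)} = 1.883866 + (1.883866 − 1.822592)/3 = 1.904291
T_{2}^{(2)} = 1.904291 + (1.904291 − 1.906953)/15 = 1.904114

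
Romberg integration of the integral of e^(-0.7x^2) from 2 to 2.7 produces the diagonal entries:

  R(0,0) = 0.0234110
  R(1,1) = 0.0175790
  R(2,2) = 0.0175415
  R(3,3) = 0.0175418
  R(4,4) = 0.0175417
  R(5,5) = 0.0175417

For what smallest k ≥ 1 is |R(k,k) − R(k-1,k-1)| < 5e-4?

|R(1,1) − R(0,0)| = 0.0058320 ≥ 5e-4
|R(2,2) − R(1,1)| = 0.0000375 < 5e-4

k = 2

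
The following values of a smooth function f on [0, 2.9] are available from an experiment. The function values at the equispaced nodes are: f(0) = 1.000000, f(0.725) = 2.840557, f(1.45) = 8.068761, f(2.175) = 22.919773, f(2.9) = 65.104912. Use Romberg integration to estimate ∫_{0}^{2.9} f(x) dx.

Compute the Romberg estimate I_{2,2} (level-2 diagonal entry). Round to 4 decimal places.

44.5920

I_{0,0} (trapezoid, 1 panel, h=2.9000): 95.852122
I_{1,0} (trapezoid, 2 panels, h=1.4500): 59.625765
I_{2,0} (trapezoid, 4 panels, h=0.7250): 48.489122
I_{1,1} = 59.625765 + (59.625765 − 95.852122)/3 = 47.550313
I_{2,1} = 48.489122 + (48.489122 − 59.625765)/3 = 44.776908
I_{2,2} = 44.776908 + (44.776908 − 47.550313)/15 = 44.592014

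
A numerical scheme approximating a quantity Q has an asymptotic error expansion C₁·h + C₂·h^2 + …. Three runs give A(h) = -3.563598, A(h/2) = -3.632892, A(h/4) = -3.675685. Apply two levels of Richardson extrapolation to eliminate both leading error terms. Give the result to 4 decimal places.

-3.7239

First eliminate the h term (factor 2^1 = 2):
  B₁ = (2·(-3.632892) − (-3.563598))/1 = -3.702186
  B₂ = (2·(-3.675685) − (-3.632892))/1 = -3.718478
Then eliminate the h^2 term (factor 2^2 = 4):
  (4·(-3.718478) − (-3.702186))/3 = -3.723909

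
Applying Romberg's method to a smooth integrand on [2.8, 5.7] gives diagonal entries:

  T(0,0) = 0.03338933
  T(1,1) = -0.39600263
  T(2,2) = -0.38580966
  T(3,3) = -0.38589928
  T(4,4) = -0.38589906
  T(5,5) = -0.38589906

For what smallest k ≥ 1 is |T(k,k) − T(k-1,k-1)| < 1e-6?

|T(1,1) − T(0,0)| = 0.42939196 ≥ 1e-6
|T(2,2) − T(1,1)| = 0.01019297 ≥ 1e-6
|T(3,3) − T(2,2)| = 0.00008962 ≥ 1e-6
|T(4,4) − T(3,3)| = 0.00000022 < 1e-6

k = 4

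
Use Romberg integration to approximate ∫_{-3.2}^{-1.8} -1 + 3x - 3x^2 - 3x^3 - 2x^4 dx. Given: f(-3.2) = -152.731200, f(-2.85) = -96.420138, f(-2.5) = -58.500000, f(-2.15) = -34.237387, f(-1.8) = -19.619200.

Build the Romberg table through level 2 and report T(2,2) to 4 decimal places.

T(0,0) (trapezoid, 1 panel, h=1.4000): -120.645280
T(1,0) (trapezoid, 2 panels, h=0.7000): -101.272640
T(2,0) (trapezoid, 4 panels, h=0.3500): -96.366454
T(1,1) = -101.272640 + (-101.272640 − (-120.645280))/3 = -94.815093
T(2,1) = -96.366454 + (-96.366454 − (-101.272640))/3 = -94.731059
T(2,2) = -94.731059 + (-94.731059 − (-94.815093))/15 = -94.725457

-94.7255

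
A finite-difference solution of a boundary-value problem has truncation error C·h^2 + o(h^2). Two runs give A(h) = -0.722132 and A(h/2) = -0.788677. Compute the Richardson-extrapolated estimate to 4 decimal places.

-0.8109

The leading error scales as h^2; refining by a factor of 2 reduces it by 2^2 = 4.
Extrapolated value = (4·A(h/2) − A(h)) / (4 − 1)
= (4·(-0.788677) − (-0.722132)) / 3
= -2.432576 / 3 = -0.810859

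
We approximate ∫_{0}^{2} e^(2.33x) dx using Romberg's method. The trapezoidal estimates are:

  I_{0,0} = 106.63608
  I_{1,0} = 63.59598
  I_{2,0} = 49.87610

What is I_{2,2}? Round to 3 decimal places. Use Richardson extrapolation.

Richardson extrapolation on the trapezoidal column (denominator 4−1=3):
I_{1,1} = 63.59598 + (63.59598 − 106.63608)/3 = 49.24928
I_{2,1} = (4·49.87610 − 63.59598) / 3 = 45.30281
I_{2,2} = (16·45.30281 − 49.24928) / 15 = 45.03971
(Column j=1 coincides with Simpson's rule on the same nodes.)

45.040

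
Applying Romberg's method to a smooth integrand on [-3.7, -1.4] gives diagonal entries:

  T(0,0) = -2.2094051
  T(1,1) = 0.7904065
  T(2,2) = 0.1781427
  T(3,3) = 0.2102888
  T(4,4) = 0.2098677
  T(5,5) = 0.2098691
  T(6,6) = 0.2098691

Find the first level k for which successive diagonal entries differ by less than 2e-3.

k = 4

|T(1,1) − T(0,0)| = 2.9998116 ≥ 2e-3
|T(2,2) − T(1,1)| = 0.6122638 ≥ 2e-3
|T(3,3) − T(2,2)| = 0.0321461 ≥ 2e-3
|T(4,4) − T(3,3)| = 0.0004211 < 2e-3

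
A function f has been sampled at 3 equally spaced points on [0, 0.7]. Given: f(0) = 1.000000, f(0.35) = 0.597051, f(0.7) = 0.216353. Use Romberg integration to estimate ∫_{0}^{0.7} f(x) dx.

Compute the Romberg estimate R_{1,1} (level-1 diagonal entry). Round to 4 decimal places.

0.4205

R_{0,0} (trapezoid, 1 panel, h=0.7000): 0.425724
R_{1,0} (trapezoid, 2 panels, h=0.3500): 0.421830
R_{1,1} = 0.421830 + (0.421830 − 0.425724)/3 = 0.420532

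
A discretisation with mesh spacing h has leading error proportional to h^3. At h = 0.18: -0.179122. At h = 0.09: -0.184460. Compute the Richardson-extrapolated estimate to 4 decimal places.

-0.1852

The leading error scales as h^3; refining by a factor of 2 reduces it by 2^3 = 8.
Extrapolated value = (8·A(h/2) − A(h)) / (8 − 1)
= (8·(-0.184460) − (-0.179122)) / 7
= -1.296558 / 7 = -0.185223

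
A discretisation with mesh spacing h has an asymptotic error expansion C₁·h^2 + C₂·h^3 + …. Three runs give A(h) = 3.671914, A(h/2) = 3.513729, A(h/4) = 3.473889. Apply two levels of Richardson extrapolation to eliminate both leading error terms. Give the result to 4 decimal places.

3.4606

First eliminate the h^2 term (factor 2^2 = 4):
  B₁ = (4·3.513729 − 3.671914)/3 = 3.461001
  B₂ = (4·3.473889 − 3.513729)/3 = 3.460609
Then eliminate the h^3 term (factor 2^3 = 8):
  (8·3.460609 − 3.461001)/7 = 3.460553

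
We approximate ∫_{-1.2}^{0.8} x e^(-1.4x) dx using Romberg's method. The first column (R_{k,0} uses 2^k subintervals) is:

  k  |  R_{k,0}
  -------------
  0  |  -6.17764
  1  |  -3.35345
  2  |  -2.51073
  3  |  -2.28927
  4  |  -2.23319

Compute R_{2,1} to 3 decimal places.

-2.230

R_{2,1} = (4·(-2.51073) − (-3.35345)) / 3 = -2.22982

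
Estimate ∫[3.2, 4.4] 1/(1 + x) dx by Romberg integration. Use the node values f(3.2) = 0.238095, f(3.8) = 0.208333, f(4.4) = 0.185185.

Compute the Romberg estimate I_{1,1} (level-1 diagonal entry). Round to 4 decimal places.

0.2513

I_{0,0} (trapezoid, 1 panel, h=1.2000): 0.253968
I_{1,0} (trapezoid, 2 panels, h=0.6000): 0.251984
I_{1,1} = 0.251984 + (0.251984 − 0.253968)/3 = 0.251323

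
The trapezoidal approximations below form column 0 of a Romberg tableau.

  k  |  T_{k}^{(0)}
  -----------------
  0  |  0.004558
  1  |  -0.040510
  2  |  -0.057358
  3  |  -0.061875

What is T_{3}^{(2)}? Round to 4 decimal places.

Richardson extrapolation on the trapezoidal column (denominator 4−1=3):
T_{2}^{(1)} = -0.057358 + (-0.057358 − (-0.040510))/3 = -0.062974
T_{3}^{(1)} = (4·(-0.061875) − (-0.057358)) / 3 = -0.063381
T_{3}^{(2)} = -0.063381 + (-0.063381 − (-0.062974))/15 = -0.063408

-0.0634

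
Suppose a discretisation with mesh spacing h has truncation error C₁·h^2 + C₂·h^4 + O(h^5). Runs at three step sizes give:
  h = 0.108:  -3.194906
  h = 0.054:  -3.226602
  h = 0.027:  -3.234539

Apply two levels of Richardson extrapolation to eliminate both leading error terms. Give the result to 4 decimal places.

-3.2372

First eliminate the h^2 term (factor 2^2 = 4):
  B₁ = (4·(-3.226602) − (-3.194906))/3 = -3.237167
  B₂ = (4·(-3.234539) − (-3.226602))/3 = -3.237185
Then eliminate the h^4 term (factor 2^4 = 16):
  (16·(-3.237185) − (-3.237167))/15 = -3.237186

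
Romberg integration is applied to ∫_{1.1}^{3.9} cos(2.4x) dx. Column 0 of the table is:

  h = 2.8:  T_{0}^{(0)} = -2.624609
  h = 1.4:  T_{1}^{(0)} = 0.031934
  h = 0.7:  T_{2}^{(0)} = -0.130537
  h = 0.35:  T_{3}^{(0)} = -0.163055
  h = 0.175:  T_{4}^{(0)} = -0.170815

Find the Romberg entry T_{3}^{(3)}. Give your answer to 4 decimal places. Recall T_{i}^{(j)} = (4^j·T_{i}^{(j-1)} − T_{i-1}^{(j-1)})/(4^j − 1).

-0.1718

T_{1}^{(1)} = (4·0.031934 − (-2.624609)) / 3 = 0.917448
T_{2}^{(1)} = (4·(-0.130537) − 0.031934) / 3 = -0.184694
T_{3}^{(1)} = (4·(-0.163055) − (-0.130537)) / 3 = -0.173894
T_{2}^{(2)} = (16·(-0.184694) − 0.917448) / 15 = -0.258170
T_{3}^{(2)} = -0.173894 + (-0.173894 − (-0.184694))/15 = -0.173174
T_{3}^{(3)} = (64·(-0.173174) − (-0.258170)) / 63 = -0.171825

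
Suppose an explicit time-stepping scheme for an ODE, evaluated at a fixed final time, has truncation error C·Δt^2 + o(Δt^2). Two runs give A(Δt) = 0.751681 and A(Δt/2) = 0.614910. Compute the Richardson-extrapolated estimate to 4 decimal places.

0.5693

Extrapolated value = (4·A(Δt/2) − A(Δt)) / (4 − 1)
= (4·0.614910 − 0.751681) / 3
= 1.707959 / 3 = 0.569320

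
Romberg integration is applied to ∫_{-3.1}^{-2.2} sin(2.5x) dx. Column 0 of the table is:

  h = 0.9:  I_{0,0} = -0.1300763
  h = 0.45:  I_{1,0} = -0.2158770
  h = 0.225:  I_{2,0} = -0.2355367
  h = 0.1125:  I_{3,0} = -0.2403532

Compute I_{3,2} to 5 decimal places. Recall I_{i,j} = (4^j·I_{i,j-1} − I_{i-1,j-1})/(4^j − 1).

Richardson extrapolation on the trapezoidal column (denominator 4−1=3):
I_{2,1} = -0.2355367 + (-0.2355367 − (-0.2158770))/3 = -0.2420899
I_{3,1} = (4·(-0.2403532) − (-0.2355367)) / 3 = -0.2419587
I_{3,2} = (16·(-0.2419587) − (-0.2420899)) / 15 = -0.2419500

-0.24195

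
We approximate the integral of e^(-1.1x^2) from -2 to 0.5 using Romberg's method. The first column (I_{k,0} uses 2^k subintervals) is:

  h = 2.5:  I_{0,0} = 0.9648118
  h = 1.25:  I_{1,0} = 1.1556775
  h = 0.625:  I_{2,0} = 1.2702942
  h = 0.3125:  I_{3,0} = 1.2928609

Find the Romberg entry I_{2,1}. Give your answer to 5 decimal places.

1.30850

Richardson extrapolation on the trapezoidal column (denominator 4−1=3):
I_{2,1} = (4·1.2702942 − 1.1556775) / 3 = 1.3084998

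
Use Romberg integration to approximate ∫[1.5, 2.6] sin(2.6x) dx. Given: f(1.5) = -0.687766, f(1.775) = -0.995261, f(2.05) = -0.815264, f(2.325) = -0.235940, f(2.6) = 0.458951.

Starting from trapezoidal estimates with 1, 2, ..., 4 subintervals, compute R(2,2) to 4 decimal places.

-0.6207

R(0,0) (trapezoid, 1 panel, h=1.1000): -0.125848
R(1,0) (trapezoid, 2 panels, h=0.5500): -0.511319
R(2,0) (trapezoid, 4 panels, h=0.2750): -0.594240
R(1,1) = -0.511319 + (-0.511319 − (-0.125848))/3 = -0.639809
R(2,1) = -0.594240 + (-0.594240 − (-0.511319))/3 = -0.621880
R(2,2) = -0.621880 + (-0.621880 − (-0.639809))/15 = -0.620685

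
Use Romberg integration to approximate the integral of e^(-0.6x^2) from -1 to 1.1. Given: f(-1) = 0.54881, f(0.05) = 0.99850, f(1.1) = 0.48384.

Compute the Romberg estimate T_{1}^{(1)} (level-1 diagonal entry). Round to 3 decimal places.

T_{0}^{(0)} (trapezoid, 1 panel, h=2.1000): 1.08428
T_{1}^{(0)} (trapezoid, 2 panels, h=1.0500): 1.59057
T_{1}^{(1)} = 1.59057 + (1.59057 − 1.08428)/3 = 1.75933

1.759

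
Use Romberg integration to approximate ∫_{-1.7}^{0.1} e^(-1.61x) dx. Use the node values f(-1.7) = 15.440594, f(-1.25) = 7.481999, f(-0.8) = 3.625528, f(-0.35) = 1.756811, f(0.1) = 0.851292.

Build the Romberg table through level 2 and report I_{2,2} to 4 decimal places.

I_{0,0} (trapezoid, 1 panel, h=1.8000): 14.662697
I_{1,0} (trapezoid, 2 panels, h=0.9000): 10.594324
I_{2,0} (trapezoid, 4 panels, h=0.4500): 9.454626
I_{1,1} = 10.594324 + (10.594324 − 14.662697)/3 = 9.238200
I_{2,1} = 9.454626 + (9.454626 − 10.594324)/3 = 9.074727
I_{2,2} = 9.074727 + (9.074727 − 9.238200)/15 = 9.063829

9.0638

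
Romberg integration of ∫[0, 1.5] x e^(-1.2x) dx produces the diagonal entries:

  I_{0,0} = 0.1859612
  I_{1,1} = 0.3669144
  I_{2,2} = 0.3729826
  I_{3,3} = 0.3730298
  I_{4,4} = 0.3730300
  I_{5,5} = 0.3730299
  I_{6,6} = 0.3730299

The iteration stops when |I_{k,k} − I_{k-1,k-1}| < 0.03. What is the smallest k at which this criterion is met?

k = 2

|I_{1,1} − I_{0,0}| = 0.1809532 ≥ 0.03
|I_{2,2} − I_{1,1}| = 0.0060682 < 0.03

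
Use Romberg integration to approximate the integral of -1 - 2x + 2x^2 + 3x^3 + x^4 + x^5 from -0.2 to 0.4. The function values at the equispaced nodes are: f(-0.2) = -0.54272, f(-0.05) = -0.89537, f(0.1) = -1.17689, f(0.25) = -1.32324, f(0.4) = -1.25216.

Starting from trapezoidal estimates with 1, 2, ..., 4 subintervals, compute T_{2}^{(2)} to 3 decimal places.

-0.651

T_{0}^{(0)} (trapezoid, 1 panel, h=0.6000): -0.53846
T_{1}^{(0)} (trapezoid, 2 panels, h=0.3000): -0.62230
T_{2}^{(0)} (trapezoid, 4 panels, h=0.1500): -0.64394
T_{1}^{(1)} = -0.62230 + (-0.62230 − (-0.53846))/3 = -0.65025
T_{2}^{(1)} = -0.64394 + (-0.64394 − (-0.62230))/3 = -0.65115
T_{2}^{(2)} = -0.65115 + (-0.65115 − (-0.65025))/15 = -0.65121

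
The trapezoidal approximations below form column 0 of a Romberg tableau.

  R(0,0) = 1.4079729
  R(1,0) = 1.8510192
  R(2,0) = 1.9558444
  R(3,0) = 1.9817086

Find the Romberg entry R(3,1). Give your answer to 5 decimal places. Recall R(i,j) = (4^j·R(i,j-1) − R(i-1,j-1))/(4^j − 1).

R(3,1) = (4·1.9817086 − 1.9558444) / 3 = 1.9903300

1.99033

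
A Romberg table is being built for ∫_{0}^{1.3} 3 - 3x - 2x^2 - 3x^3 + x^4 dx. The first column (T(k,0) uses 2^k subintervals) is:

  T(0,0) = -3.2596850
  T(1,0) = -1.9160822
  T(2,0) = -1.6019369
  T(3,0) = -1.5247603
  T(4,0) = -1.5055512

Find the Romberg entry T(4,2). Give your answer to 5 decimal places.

Richardson extrapolation on the trapezoidal column (denominator 4−1=3):
T(3,1) = -1.5247603 + (-1.5247603 − (-1.6019369))/3 = -1.4990348
T(4,1) = (4·(-1.5055512) − (-1.5247603)) / 3 = -1.4991482
T(4,2) = (16·(-1.4991482) − (-1.4990348)) / 15 = -1.4991558
(Column j=1 coincides with Simpson's rule on the same nodes.)

-1.49916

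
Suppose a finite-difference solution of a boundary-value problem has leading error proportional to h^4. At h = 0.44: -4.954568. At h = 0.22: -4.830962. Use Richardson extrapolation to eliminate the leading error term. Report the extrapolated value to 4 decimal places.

-4.8227

The leading error scales as h^4; refining by a factor of 2 reduces it by 2^4 = 16.
Extrapolated value = (16·A(h/2) − A(h)) / (16 − 1)
= (16·(-4.830962) − (-4.954568)) / 15
= -72.340824 / 15 = -4.822722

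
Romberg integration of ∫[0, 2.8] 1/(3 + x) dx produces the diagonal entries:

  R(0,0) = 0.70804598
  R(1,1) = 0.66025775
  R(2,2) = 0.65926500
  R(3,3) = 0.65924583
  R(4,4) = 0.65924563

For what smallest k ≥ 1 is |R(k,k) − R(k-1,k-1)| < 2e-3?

k = 2

|R(1,1) − R(0,0)| = 0.04778823 ≥ 2e-3
|R(2,2) − R(1,1)| = 0.00099275 < 2e-3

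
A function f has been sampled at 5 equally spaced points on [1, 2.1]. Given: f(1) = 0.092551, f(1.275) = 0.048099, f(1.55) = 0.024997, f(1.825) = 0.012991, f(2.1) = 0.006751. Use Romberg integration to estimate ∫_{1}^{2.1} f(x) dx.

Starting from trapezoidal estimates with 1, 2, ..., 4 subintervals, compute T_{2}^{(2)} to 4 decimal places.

0.0361

T_{0}^{(0)} (trapezoid, 1 panel, h=1.1000): 0.054616
T_{1}^{(0)} (trapezoid, 2 panels, h=0.5500): 0.041056
T_{2}^{(0)} (trapezoid, 4 panels, h=0.2750): 0.037328
T_{1}^{(1)} = 0.041056 + (0.041056 − 0.054616)/3 = 0.036536
T_{2}^{(1)} = 0.037328 + (0.037328 − 0.041056)/3 = 0.036085
T_{2}^{(2)} = 0.036085 + (0.036085 − 0.036536)/15 = 0.036055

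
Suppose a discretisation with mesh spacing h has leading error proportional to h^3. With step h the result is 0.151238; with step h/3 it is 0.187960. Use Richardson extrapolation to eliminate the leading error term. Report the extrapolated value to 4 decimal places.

0.1894

Extrapolated value = (27·A(h/3) − A(h)) / (27 − 1)
= (27·0.187960 − 0.151238) / 26
= 4.923682 / 26 = 0.189372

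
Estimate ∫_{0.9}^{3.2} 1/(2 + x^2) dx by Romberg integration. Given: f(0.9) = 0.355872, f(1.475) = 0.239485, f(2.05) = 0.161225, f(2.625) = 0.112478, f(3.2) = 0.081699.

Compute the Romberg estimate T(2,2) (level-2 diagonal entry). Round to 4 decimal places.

0.4155

T(0,0) (trapezoid, 1 panel, h=2.3000): 0.503207
T(1,0) (trapezoid, 2 panels, h=1.1500): 0.437012
T(2,0) (trapezoid, 4 panels, h=0.5750): 0.420885
T(1,1) = 0.437012 + (0.437012 − 0.503207)/3 = 0.414947
T(2,1) = 0.420885 + (0.420885 − 0.437012)/3 = 0.415509
T(2,2) = 0.415509 + (0.415509 − 0.414947)/15 = 0.415546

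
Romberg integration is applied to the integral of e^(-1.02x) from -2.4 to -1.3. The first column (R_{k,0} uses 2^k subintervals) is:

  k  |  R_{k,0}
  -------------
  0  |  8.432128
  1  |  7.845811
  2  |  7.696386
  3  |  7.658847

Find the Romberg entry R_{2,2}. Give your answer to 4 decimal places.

7.6463

Richardson extrapolation on the trapezoidal column (denominator 4−1=3):
R_{1,1} = (4·7.845811 − 8.432128) / 3 = 7.650372
R_{2,1} = 7.696386 + (7.696386 − 7.845811)/3 = 7.646578
R_{2,2} = 7.646578 + (7.646578 − 7.650372)/15 = 7.646325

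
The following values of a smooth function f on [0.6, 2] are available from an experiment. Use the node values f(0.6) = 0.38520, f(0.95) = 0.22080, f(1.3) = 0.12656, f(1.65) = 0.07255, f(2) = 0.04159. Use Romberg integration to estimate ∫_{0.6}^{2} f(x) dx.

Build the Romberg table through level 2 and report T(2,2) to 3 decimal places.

T(0,0) (trapezoid, 1 panel, h=1.4000): 0.29875
T(1,0) (trapezoid, 2 panels, h=0.7000): 0.23797
T(2,0) (trapezoid, 4 panels, h=0.3500): 0.22166
T(1,1) = 0.23797 + (0.23797 − 0.29875)/3 = 0.21771
T(2,1) = 0.22166 + (0.22166 − 0.23797)/3 = 0.21622
T(2,2) = 0.21622 + (0.21622 − 0.21771)/15 = 0.21612

0.216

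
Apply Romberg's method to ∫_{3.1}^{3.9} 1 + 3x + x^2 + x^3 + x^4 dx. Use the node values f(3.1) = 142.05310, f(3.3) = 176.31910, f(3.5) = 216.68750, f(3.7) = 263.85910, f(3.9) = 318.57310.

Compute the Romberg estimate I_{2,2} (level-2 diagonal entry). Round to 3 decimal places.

I_{0,0} (trapezoid, 1 panel, h=0.8000): 184.25048
I_{1,0} (trapezoid, 2 panels, h=0.4000): 178.80024
I_{2,0} (trapezoid, 4 panels, h=0.2000): 177.43576
I_{1,1} = 178.80024 + (178.80024 − 184.25048)/3 = 176.98349
I_{2,1} = 177.43576 + (177.43576 − 178.80024)/3 = 176.98093
I_{2,2} = 176.98093 + (176.98093 − 176.98349)/15 = 176.98076

176.981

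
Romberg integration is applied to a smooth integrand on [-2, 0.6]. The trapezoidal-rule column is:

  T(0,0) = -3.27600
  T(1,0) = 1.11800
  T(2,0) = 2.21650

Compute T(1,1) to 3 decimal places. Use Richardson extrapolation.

T(1,1) = (4·1.11800 − (-3.27600)) / 3 = 2.58267

2.583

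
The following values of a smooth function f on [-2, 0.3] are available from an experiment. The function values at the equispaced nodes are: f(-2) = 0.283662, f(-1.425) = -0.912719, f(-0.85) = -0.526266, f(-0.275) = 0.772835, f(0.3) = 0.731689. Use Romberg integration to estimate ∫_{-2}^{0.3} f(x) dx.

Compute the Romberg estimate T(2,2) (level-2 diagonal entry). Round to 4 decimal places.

-0.0941

T(0,0) (trapezoid, 1 panel, h=2.3000): 1.167654
T(1,0) (trapezoid, 2 panels, h=1.1500): -0.021379
T(2,0) (trapezoid, 4 panels, h=0.5750): -0.091123
T(1,1) = -0.021379 + (-0.021379 − 1.167654)/3 = -0.417723
T(2,1) = -0.091123 + (-0.091123 − (-0.021379))/3 = -0.114371
T(2,2) = -0.114371 + (-0.114371 − (-0.417723))/15 = -0.094148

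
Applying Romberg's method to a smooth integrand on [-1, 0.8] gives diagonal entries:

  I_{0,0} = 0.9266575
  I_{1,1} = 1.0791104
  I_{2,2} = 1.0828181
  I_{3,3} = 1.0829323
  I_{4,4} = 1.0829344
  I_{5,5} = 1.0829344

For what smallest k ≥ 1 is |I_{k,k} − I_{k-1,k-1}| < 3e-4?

|I_{1,1} − I_{0,0}| = 0.1524529 ≥ 3e-4
|I_{2,2} − I_{1,1}| = 0.0037077 ≥ 3e-4
|I_{3,3} − I_{2,2}| = 0.0001142 < 3e-4

k = 3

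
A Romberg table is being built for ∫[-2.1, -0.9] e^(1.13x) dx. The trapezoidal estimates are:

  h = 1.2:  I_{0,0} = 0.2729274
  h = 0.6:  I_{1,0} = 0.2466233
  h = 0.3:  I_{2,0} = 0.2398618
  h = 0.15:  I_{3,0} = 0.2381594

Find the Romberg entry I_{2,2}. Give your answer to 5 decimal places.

I_{1,1} = (4·0.2466233 − 0.2729274) / 3 = 0.2378553
I_{2,1} = (4·0.2398618 − 0.2466233) / 3 = 0.2376080
I_{2,2} = 0.2376080 + (0.2376080 − 0.2378553)/15 = 0.2375915

0.23759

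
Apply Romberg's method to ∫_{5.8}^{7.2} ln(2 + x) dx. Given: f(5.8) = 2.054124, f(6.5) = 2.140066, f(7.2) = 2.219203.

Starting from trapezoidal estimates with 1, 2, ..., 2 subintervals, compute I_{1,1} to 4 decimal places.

2.9945

I_{0,0} (trapezoid, 1 panel, h=1.4000): 2.991329
I_{1,0} (trapezoid, 2 panels, h=0.7000): 2.993711
I_{1,1} = 2.993711 + (2.993711 − 2.991329)/3 = 2.994505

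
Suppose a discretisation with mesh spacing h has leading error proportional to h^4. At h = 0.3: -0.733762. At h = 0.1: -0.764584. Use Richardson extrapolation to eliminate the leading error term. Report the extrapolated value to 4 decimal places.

Extrapolated value = (81·A(h/3) − A(h)) / (81 − 1)
= (81·(-0.764584) − (-0.733762)) / 80
= -61.197542 / 80 = -0.764969

-0.7650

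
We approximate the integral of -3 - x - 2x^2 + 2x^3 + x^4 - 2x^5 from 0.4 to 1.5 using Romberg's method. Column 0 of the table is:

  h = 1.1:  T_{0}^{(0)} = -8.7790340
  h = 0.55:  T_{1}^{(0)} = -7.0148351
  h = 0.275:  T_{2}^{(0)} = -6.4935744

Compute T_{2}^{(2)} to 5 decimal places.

-6.31269

Richardson extrapolation on the trapezoidal column (denominator 4−1=3):
T_{1}^{(1)} = -7.0148351 + (-7.0148351 − (-8.7790340))/3 = -6.4267688
T_{2}^{(1)} = (4·(-6.4935744) − (-7.0148351)) / 3 = -6.3198208
T_{2}^{(2)} = (16·(-6.3198208) − (-6.4267688)) / 15 = -6.3126909
(Column j=1 coincides with Simpson's rule on the same nodes.)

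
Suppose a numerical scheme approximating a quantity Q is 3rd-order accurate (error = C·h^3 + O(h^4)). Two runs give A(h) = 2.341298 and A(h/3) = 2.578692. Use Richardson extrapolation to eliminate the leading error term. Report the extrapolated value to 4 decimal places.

2.5878

Extrapolated value = (27·A(h/3) − A(h)) / (27 − 1)
= (27·2.578692 − 2.341298) / 26
= 67.283386 / 26 = 2.587823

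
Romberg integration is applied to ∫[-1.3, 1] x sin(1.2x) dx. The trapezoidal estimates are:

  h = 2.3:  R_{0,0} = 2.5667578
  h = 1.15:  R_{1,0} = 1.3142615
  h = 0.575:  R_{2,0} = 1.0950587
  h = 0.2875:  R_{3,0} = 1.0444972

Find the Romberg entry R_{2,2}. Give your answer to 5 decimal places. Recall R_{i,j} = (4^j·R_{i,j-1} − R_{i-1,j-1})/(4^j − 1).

1.03034

R_{1,1} = 1.3142615 + (1.3142615 − 2.5667578)/3 = 0.8967627
R_{2,1} = 1.0950587 + (1.0950587 − 1.3142615)/3 = 1.0219911
R_{2,2} = (16·1.0219911 − 0.8967627) / 15 = 1.0303397
(Column j=1 coincides with Simpson's rule on the same nodes.)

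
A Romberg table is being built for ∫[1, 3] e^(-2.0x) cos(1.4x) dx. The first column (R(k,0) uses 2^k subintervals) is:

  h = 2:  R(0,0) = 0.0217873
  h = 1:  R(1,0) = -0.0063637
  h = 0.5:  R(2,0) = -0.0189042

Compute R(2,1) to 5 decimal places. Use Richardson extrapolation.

-0.02308

R(2,1) = -0.0189042 + (-0.0189042 − (-0.0063637))/3 = -0.0230844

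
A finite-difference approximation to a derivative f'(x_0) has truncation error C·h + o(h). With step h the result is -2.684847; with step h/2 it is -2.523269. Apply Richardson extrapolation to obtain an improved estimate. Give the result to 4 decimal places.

-2.3617

Extrapolated value = (2·A(h/2) − A(h)) / (2 − 1)
= (2·(-2.523269) − (-2.684847)) / 1
= -2.361691 / 1 = -2.361691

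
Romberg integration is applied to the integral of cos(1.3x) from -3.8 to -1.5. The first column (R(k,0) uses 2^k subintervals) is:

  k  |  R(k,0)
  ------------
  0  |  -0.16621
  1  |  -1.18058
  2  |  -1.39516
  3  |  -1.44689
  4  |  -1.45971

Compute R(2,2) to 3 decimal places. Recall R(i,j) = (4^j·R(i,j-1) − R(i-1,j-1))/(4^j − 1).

-1.463

R(1,1) = (4·(-1.18058) − (-0.16621)) / 3 = -1.51870
R(2,1) = (4·(-1.39516) − (-1.18058)) / 3 = -1.46669
R(2,2) = (16·(-1.46669) − (-1.51870)) / 15 = -1.46322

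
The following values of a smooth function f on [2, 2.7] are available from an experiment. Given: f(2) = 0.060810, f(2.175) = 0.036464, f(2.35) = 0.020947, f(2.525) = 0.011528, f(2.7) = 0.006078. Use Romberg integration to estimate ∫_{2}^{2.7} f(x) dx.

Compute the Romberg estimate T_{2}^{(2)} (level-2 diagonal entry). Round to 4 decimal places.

T_{0}^{(0)} (trapezoid, 1 panel, h=0.7000): 0.023411
T_{1}^{(0)} (trapezoid, 2 panels, h=0.3500): 0.019037
T_{2}^{(0)} (trapezoid, 4 panels, h=0.1750): 0.017917
T_{1}^{(1)} = 0.019037 + (0.019037 − 0.023411)/3 = 0.017579
T_{2}^{(1)} = 0.017917 + (0.017917 − 0.019037)/3 = 0.017544
T_{2}^{(2)} = 0.017544 + (0.017544 − 0.017579)/15 = 0.017542

0.0175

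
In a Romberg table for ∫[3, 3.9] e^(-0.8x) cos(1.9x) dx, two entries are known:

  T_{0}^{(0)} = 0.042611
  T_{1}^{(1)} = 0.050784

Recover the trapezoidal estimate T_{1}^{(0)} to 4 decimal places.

0.0487

From T_{1}^{(1)} = (4·T_{1}^{(0)} − T_{0}^{(0)})/3, solve for T_{1}^{(0)}:
4·T_{1}^{(0)} = 3·0.050784 + 0.042611 = 0.194963
T_{1}^{(0)} = 0.048741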